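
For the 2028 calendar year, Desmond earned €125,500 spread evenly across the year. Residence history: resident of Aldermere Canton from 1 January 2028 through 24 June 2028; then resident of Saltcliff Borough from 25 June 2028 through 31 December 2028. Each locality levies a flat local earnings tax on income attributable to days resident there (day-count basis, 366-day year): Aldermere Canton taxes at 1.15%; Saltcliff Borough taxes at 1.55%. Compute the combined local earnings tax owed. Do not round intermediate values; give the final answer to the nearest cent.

€1,703.85

Aldermere Canton, 1 January – 24 June 2028: 176 days → €125,500 × 1.15% × 176/366 = €694.0219
Saltcliff Borough, 25 June – 31 December 2028: 190 days → €125,500 × 1.55% × 190/366 = €1,009.8292
Total = €1,703.8511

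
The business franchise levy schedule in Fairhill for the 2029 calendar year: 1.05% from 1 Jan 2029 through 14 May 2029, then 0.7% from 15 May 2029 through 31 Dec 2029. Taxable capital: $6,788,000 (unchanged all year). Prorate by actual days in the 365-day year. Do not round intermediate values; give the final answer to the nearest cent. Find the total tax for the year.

1 Jan – 14 May 2029: 134 days at 1.05% → $6,788,000 × 1.05% × 134/365 = $26,166.3452
15 May – 31 Dec 2029: 231 days at 0.7% → $6,788,000 × 0.7% × 231/365 = $30,071.7699
Total = $56,238.1151

$56,238.12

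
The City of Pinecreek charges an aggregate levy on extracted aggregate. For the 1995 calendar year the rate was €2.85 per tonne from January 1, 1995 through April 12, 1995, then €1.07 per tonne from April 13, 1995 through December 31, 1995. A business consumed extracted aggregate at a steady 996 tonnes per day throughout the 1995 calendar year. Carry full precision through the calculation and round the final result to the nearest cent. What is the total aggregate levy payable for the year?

€569,821.56

January 1 – April 12, 1995: 102 days × 996 tonnes/day = 101,592 tonnes at €2.85/tonne → €289,537.20
April 13 – December 31, 1995: 263 days × 996 tonnes/day = 261,948 tonnes at €1.07/tonne → €280,284.36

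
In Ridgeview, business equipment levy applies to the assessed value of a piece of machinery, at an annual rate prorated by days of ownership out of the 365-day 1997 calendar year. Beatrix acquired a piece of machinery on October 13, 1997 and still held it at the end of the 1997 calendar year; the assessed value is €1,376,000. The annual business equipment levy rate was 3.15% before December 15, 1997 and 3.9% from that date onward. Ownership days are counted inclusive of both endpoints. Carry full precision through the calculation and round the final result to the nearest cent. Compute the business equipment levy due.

October 13 – December 14, 1997: 63 days at 3.15% → €1,376,000 × 3.15% × 63/365 = €7,481.2932
December 15 – December 31, 1997: 17 days at 3.9% → €1,376,000 × 3.9% × 17/365 = €2,499.4192
Total = €9,980.7123

€9,980.71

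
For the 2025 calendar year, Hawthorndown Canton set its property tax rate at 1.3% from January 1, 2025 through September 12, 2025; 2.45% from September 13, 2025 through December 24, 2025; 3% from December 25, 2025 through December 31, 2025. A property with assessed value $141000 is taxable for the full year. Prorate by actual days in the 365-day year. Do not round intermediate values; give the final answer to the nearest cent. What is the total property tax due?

$2336.54

January 1 – September 12, 2025: 255 days at 1.3% → $141000 × 1.3% × 255/365 = $1280.5890
September 13 – December 24, 2025: 103 days at 2.45% → $141000 × 2.45% × 103/365 = $974.8315
December 25 – December 31, 2025: 7 days at 3% → $141000 × 3% × 7/365 = $81.1233
Total = $2336.5438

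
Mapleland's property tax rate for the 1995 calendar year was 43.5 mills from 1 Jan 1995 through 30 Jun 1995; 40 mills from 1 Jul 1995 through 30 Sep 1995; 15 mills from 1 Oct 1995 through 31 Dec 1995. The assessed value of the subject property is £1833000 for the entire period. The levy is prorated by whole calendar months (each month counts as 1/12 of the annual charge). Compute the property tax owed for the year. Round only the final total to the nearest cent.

1 Jan – 30 Jun 1995: 6 months at 43.5 mills → £1833000 × 4.35% × 6/12 = £39867.7500
1 Jul – 30 Sep 1995: 3 months at 40 mills → £1833000 × 4% × 3/12 = £18330.0000
1 Oct – 31 Dec 1995: 3 months at 15 mills → £1833000 × 1.5% × 3/12 = £6873.7500
Total = £65071.5000

£65071.50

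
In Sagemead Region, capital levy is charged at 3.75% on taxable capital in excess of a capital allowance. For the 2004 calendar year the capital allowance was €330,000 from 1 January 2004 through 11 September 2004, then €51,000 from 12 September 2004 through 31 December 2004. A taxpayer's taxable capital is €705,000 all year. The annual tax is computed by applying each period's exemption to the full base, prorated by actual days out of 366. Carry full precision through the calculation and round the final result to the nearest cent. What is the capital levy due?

€17,235.55

1 January – 11 September 2004: 255 days, exemption €330,000 → (€705,000 − €330,000) × 3.75% × 255/366 = €9,797.6434
12 September – 31 December 2004: 111 days, exemption €51,000 → (€705,000 − €51,000) × 3.75% × 111/366 = €7,437.9098
Total = €17,235.5533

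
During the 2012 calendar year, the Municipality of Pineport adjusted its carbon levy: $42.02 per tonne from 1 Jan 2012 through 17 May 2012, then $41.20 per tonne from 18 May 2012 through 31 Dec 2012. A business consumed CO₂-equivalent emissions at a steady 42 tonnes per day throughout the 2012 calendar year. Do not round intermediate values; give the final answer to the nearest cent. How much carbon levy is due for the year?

1 Jan – 17 May 2012: 138 days × 42 tonnes/day = 5,796 tonnes at $42.02/tonne → $243,547.92
18 May – 31 Dec 2012: 228 days × 42 tonnes/day = 9,576 tonnes at $41.20/tonne → $394,531.20

$638,079.12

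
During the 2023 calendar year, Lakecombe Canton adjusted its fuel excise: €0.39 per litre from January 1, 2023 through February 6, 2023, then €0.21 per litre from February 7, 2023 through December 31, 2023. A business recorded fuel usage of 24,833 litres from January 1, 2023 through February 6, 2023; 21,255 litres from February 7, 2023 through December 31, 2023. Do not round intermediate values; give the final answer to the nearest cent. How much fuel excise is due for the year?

January 1 – February 6, 2023: 24,833 litres at €0.39/litre → €9,684.87
February 7 – December 31, 2023: 21,255 litres at €0.21/litre → €4,463.55

€14,148.42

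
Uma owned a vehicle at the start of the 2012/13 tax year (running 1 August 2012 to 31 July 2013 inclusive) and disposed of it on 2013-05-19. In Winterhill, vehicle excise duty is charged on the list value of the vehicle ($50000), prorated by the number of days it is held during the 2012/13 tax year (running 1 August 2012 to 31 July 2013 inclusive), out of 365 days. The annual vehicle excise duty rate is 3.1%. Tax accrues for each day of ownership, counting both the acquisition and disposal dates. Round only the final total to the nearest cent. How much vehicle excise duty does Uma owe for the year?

Days held (2012-08-01 to 2013-05-19): 292 out of 365
Tax = $50000 × 3.1% × 292/365 = $1240.0000

$1240.00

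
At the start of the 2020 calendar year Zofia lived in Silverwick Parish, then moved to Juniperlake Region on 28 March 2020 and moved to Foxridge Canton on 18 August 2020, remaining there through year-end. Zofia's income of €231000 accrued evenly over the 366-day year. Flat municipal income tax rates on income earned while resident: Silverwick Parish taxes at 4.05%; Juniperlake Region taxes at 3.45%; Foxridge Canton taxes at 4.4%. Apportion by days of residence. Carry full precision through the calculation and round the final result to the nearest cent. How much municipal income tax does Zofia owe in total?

€9114.40

Silverwick Parish, 1 January – 27 March 2020: 87 days → €231000 × 4.05% × 87/366 = €2223.8484
Juniperlake Region, 28 March – 17 August 2020: 143 days → €231000 × 3.45% × 143/366 = €3113.7664
Foxridge Canton, 18 August – 31 December 2020: 136 days → €231000 × 4.4% × 136/366 = €3776.7869
Total = €9114.4016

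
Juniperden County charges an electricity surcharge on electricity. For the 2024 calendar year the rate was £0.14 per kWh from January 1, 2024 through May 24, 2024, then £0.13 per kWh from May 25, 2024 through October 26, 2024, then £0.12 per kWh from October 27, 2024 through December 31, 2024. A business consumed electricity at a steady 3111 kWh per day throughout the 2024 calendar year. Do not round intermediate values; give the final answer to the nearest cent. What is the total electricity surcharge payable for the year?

£150479.07

January 1 – May 24, 2024: 145 days × 3111 kWh/day = 451,095 kWh at £0.14/kWh → £63153.30
May 25 – October 26, 2024: 155 days × 3111 kWh/day = 482,205 kWh at £0.13/kWh → £62686.65
October 27 – December 31, 2024: 66 days × 3111 kWh/day = 205,326 kWh at £0.12/kWh → £24639.12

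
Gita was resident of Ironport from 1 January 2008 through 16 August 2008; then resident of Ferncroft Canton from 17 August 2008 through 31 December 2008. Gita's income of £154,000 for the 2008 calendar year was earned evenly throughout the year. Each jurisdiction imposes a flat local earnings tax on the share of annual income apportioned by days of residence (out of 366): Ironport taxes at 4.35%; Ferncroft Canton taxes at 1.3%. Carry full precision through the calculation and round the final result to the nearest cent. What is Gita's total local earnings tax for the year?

£4,940.83

Ironport, 1 January – 16 August 2008: 229 days → £154,000 × 4.35% × 229/366 = £4,191.4508
Ferncroft Canton, 17 August – 31 December 2008: 137 days → £154,000 × 1.3% × 137/366 = £749.3825
Total = £4,940.8333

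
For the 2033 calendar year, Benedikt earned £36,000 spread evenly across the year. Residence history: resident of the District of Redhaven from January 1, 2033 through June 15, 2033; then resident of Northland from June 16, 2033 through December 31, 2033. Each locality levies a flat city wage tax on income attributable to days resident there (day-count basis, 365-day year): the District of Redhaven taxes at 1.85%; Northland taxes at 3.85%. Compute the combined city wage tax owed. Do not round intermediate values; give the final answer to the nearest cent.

The District of Redhaven, January 1 – June 15, 2033: 166 days → £36,000 × 1.85% × 166/365 = £302.8932
Northland, June 16 – December 31, 2033: 199 days → £36,000 × 3.85% × 199/365 = £755.6548
Total = £1,058.5479

£1,058.55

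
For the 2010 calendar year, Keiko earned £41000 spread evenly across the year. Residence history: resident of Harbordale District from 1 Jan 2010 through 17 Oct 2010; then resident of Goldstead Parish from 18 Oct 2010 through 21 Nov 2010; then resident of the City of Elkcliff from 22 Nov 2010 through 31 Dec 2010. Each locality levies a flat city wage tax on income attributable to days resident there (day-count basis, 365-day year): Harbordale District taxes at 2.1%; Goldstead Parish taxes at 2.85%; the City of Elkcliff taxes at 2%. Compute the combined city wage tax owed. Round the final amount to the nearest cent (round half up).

£885.99

Harbordale District, 1 Jan – 17 Oct 2010: 290 days → £41000 × 2.1% × 290/365 = £684.0822
Goldstead Parish, 18 Oct – 21 Nov 2010: 35 days → £41000 × 2.85% × 35/365 = £112.0479
The City of Elkcliff, 22 Nov – 31 Dec 2010: 40 days → £41000 × 2% × 40/365 = £89.8630
Total = £885.9932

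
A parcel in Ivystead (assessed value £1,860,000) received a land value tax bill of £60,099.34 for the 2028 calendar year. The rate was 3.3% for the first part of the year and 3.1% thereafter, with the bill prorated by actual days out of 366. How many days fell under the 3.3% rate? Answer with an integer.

Let d = days at the first rate; then 366 − d days at the second rate.
£1,860,000 × [3.3%·d + 3.1%·(366−d)] / 366 = £60,099.34
Solving gives d = 240, so the new rate took effect on 28 August 2028.

240 days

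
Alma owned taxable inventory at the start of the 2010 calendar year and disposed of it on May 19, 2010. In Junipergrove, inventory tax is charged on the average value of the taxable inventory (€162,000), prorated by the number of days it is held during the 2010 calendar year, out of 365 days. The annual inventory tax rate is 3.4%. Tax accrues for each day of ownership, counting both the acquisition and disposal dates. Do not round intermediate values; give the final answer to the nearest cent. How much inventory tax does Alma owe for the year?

Days held (January 1 – May 19, 2010): 139 out of 365
Tax = €162,000 × 3.4% × 139/365 = €2,097.5671

€2,097.57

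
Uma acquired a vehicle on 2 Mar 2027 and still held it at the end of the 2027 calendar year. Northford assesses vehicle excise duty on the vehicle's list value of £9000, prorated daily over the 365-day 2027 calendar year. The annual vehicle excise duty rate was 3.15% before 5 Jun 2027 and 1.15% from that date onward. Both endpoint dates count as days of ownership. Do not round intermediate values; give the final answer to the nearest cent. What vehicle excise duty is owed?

£133.34

2 Mar – 4 Jun 2027: 95 days at 3.15% → £9000 × 3.15% × 95/365 = £73.7877
5 Jun – 31 Dec 2027: 210 days at 1.15% → £9000 × 1.15% × 210/365 = £59.5479
Total = £133.3356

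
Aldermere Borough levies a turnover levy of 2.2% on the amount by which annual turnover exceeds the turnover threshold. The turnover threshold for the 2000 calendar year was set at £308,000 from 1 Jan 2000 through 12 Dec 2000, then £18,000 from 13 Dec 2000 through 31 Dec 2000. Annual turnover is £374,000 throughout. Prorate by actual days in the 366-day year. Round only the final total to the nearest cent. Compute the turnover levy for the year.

£1,783.20

1 Jan – 12 Dec 2000: 347 days, exemption £308,000 → (£374,000 − £308,000) × 2.2% × 347/366 = £1,376.6230
13 Dec – 31 Dec 2000: 19 days, exemption £18,000 → (£374,000 − £18,000) × 2.2% × 19/366 = £406.5792
Total = £1,783.2022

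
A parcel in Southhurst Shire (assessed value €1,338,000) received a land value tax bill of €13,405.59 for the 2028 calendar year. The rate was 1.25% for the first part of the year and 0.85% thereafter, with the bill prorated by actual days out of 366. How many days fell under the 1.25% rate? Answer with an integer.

Let d = days at the first rate; then 366 − d days at the second rate.
€1,338,000 × [1.25%·d + 0.85%·(366−d)] / 366 = €13,405.59
Solving gives d = 139, so the new rate took effect on May 19, 2028.

139 days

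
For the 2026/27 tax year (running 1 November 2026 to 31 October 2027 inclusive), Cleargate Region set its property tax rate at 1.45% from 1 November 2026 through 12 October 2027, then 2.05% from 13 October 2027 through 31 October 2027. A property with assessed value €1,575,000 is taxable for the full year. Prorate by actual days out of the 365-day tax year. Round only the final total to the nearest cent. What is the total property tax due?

€23,329.42

1 November 2026 – 12 October 2027: 346 days at 1.45% → €1,575,000 × 1.45% × 346/365 = €21,648.6986
13 October – 31 October 2027: 19 days at 2.05% → €1,575,000 × 2.05% × 19/365 = €1,680.7192
Total = €23,329.4178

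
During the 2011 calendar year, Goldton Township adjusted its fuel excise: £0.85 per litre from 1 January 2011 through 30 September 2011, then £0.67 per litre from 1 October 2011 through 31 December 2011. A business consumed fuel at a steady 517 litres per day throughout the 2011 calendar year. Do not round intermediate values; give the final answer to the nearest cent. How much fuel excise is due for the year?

1 January – 30 September 2011: 273 days × 517 litres/day = 141,141 litres at £0.85/litre → £119,969.85
1 October – 31 December 2011: 92 days × 517 litres/day = 47,564 litres at £0.67/litre → £31,867.88

£151,837.73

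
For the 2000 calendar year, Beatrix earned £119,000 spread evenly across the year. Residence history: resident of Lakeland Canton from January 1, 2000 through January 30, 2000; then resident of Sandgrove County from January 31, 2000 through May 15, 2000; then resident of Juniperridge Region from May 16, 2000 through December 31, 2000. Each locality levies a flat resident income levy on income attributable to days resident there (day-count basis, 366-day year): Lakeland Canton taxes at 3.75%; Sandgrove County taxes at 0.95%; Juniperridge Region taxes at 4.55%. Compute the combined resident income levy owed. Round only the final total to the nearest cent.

Lakeland Canton, January 1 – January 30, 2000: 30 days → £119,000 × 3.75% × 30/366 = £365.7787
Sandgrove County, January 31 – May 15, 2000: 106 days → £119,000 × 0.95% × 106/366 = £327.4126
Juniperridge Region, May 16 – December 31, 2000: 230 days → £119,000 × 4.55% × 230/366 = £3,402.5546
Total = £4,095.7459

£4,095.75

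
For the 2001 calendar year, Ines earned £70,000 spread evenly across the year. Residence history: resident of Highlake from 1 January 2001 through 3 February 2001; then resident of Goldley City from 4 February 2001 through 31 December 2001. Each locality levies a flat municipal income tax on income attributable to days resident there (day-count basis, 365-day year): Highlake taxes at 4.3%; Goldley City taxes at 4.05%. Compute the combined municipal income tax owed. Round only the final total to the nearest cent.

Highlake, 1 January – 3 February 2001: 34 days → £70,000 × 4.3% × 34/365 = £280.3836
Goldley City, 4 February – 31 December 2001: 331 days → £70,000 × 4.05% × 331/365 = £2,570.9178
Total = £2,851.3014

£2,851.30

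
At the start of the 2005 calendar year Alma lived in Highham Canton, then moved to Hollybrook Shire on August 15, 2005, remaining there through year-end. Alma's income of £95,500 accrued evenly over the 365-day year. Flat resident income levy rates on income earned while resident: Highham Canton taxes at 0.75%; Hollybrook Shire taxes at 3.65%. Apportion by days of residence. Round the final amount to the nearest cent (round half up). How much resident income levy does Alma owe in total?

£1,770.94

Highham Canton, January 1 – August 14, 2005: 226 days → £95,500 × 0.75% × 226/365 = £443.4863
Hollybrook Shire, August 15 – December 31, 2005: 139 days → £95,500 × 3.65% × 139/365 = £1,327.4500
Total = £1,770.9363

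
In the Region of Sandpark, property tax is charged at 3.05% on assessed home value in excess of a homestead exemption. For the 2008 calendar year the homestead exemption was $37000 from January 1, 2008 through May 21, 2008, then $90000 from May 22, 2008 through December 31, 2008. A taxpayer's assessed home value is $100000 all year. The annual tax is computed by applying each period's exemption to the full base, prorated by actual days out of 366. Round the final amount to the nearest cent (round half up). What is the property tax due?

January 1 – May 21, 2008: 142 days, exemption $37000 → ($100000 − $37000) × 3.05% × 142/366 = $745.5000
May 22 – December 31, 2008: 224 days, exemption $90000 → ($100000 − $90000) × 3.05% × 224/366 = $186.6667
Total = $932.1667

$932.17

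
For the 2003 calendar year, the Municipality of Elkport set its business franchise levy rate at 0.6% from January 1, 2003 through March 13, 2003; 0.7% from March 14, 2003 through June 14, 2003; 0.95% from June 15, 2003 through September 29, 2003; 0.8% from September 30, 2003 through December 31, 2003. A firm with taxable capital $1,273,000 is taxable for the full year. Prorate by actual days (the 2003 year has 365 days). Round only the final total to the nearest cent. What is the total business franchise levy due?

January 1 – March 13, 2003: 72 days at 0.6% → $1,273,000 × 0.6% × 72/365 = $1,506.6740
March 14 – June 14, 2003: 93 days at 0.7% → $1,273,000 × 0.7% × 93/365 = $2,270.4740
June 15 – September 29, 2003: 107 days at 0.95% → $1,273,000 × 0.95% × 107/365 = $3,545.2178
September 30 – December 31, 2003: 93 days at 0.8% → $1,273,000 × 0.8% × 93/365 = $2,594.8274
Total = $9,917.1932

$9,917.19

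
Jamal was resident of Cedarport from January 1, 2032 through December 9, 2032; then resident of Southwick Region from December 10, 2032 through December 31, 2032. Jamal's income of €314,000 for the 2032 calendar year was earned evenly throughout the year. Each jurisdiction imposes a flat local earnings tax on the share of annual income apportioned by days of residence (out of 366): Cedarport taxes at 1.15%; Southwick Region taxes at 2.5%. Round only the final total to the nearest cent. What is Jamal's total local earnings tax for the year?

Cedarport, January 1 – December 9, 2032: 344 days → €314,000 × 1.15% × 344/366 = €3,393.9454
Southwick Region, December 10 – December 31, 2032: 22 days → €314,000 × 2.5% × 22/366 = €471.8579
Total = €3,865.8033

€3,865.80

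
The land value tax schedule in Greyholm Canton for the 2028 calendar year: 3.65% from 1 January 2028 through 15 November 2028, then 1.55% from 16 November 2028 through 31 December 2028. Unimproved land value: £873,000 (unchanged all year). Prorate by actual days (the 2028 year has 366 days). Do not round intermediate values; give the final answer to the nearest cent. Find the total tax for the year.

1 January – 15 November 2028: 320 days at 3.65% → £873,000 × 3.65% × 320/366 = £27,859.6721
16 November – 31 December 2028: 46 days at 1.55% → £873,000 × 1.55% × 46/366 = £1,700.6803
Total = £29,560.3525

£29,560.35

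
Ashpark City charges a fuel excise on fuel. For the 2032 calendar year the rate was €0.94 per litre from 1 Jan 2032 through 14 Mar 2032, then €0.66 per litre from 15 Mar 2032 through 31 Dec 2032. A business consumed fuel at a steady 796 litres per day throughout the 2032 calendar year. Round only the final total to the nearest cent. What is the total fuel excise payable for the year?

1 Jan – 14 Mar 2032: 74 days × 796 litres/day = 58,904 litres at €0.94/litre → €55,369.76
15 Mar – 31 Dec 2032: 292 days × 796 litres/day = 232,432 litres at €0.66/litre → €153,405.12

€208,774.88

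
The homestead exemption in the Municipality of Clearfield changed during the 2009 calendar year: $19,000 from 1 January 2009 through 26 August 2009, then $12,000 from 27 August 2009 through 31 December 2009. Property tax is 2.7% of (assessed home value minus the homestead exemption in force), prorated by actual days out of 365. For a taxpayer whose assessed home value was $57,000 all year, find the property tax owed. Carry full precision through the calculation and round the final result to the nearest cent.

1 January – 26 August 2009: 238 days, exemption $19,000 → ($57,000 − $19,000) × 2.7% × 238/365 = $669.0082
27 August – 31 December 2009: 127 days, exemption $12,000 → ($57,000 − $12,000) × 2.7% × 127/365 = $422.7534
Total = $1,091.7616

$1,091.76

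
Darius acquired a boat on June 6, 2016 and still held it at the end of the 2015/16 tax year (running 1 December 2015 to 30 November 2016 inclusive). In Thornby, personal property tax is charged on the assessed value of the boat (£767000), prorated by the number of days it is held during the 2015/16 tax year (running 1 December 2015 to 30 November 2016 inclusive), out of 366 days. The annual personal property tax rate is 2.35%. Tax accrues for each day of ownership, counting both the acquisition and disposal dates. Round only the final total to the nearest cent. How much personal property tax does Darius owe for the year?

Days held (June 6 – November 30, 2016): 178 out of 366
Tax = £767000 × 2.35% × 178/366 = £8766.0137

£8766.01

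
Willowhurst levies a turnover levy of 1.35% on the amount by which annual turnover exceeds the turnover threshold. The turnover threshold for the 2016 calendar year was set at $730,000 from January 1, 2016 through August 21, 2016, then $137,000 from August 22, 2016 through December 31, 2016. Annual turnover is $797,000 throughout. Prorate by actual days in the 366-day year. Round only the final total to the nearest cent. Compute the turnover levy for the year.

January 1 – August 21, 2016: 234 days, exemption $730,000 → ($797,000 − $730,000) × 1.35% × 234/366 = $578.2869
August 22 – December 31, 2016: 132 days, exemption $137,000 → ($797,000 − $137,000) × 1.35% × 132/366 = $3,213.4426
Total = $3,791.7295

$3,791.73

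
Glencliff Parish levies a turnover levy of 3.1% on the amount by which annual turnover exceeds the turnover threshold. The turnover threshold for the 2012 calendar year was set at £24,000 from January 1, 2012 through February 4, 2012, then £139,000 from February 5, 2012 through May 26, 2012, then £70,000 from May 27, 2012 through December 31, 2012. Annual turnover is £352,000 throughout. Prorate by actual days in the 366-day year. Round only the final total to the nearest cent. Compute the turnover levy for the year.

£8,223.81

January 1 – February 4, 2012: 35 days, exemption £24,000 → (£352,000 − £24,000) × 3.1% × 35/366 = £972.3497
February 5 – May 26, 2012: 112 days, exemption £139,000 → (£352,000 − £139,000) × 3.1% × 112/366 = £2,020.5902
May 27 – December 31, 2012: 219 days, exemption £70,000 → (£352,000 − £70,000) × 3.1% × 219/366 = £5,230.8689
Total = £8,223.8087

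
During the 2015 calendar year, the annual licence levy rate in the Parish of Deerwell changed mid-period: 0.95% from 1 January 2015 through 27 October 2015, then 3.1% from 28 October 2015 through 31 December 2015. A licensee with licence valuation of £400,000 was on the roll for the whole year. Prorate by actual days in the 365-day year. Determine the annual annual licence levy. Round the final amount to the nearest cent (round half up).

1 January – 27 October 2015: 300 days at 0.95% → £400,000 × 0.95% × 300/365 = £3,123.2877
28 October – 31 December 2015: 65 days at 3.1% → £400,000 × 3.1% × 65/365 = £2,208.2192
Total = £5,331.5068

£5,331.51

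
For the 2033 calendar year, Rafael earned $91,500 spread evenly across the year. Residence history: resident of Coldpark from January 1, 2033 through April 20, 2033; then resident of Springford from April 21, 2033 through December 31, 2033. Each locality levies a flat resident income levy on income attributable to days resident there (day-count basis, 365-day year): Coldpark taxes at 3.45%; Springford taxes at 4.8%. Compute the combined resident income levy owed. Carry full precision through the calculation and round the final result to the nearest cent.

$4,019.73

Coldpark, January 1 – April 20, 2033: 110 days → $91,500 × 3.45% × 110/365 = $951.3493
Springford, April 21 – December 31, 2033: 255 days → $91,500 × 4.8% × 255/365 = $3,068.3836
Total = $4,019.7329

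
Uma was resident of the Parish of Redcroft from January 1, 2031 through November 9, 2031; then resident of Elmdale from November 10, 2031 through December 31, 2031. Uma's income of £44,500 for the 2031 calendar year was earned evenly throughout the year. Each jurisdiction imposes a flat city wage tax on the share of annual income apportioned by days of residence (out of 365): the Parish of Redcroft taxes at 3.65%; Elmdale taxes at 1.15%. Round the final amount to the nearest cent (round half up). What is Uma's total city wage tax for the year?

£1,465.76

The Parish of Redcroft, January 1 – November 9, 2031: 313 days → £44,500 × 3.65% × 313/365 = £1,392.8500
Elmdale, November 10 – December 31, 2031: 52 days → £44,500 × 1.15% × 52/365 = £72.9068
Total = £1,465.7568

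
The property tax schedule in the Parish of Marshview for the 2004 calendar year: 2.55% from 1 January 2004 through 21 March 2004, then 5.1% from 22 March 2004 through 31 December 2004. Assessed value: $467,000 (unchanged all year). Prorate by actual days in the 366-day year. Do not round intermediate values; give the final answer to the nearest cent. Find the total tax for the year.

$21,181.51

1 January – 21 March 2004: 81 days at 2.55% → $467,000 × 2.55% × 81/366 = $2,635.4877
22 March – 31 December 2004: 285 days at 5.1% → $467,000 × 5.1% × 285/366 = $18,546.0246
Total = $21,181.5123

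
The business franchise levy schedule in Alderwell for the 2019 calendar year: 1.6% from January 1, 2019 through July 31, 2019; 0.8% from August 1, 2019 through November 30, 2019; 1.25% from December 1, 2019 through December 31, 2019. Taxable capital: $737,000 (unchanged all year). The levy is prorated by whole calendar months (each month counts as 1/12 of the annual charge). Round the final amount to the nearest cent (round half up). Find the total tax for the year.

January 1 – July 31, 2019: 7 months at 1.6% → $737,000 × 1.6% × 7/12 = $6,878.6667
August 1 – November 30, 2019: 4 months at 0.8% → $737,000 × 0.8% × 4/12 = $1,965.3333
December 1 – December 31, 2019: 1 month at 1.25% → $737,000 × 1.25% × 1/12 = $767.7083
Total = $9,611.7083

$9,611.71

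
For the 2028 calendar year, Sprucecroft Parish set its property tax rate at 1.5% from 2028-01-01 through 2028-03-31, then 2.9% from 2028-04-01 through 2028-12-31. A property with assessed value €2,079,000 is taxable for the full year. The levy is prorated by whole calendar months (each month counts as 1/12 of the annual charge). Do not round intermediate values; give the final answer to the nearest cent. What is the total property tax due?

€53,014.50

2028-01-01 to 2028-03-31: 3 months at 1.5% → €2,079,000 × 1.5% × 3/12 = €7,796.2500
2028-04-01 to 2028-12-31: 9 months at 2.9% → €2,079,000 × 2.9% × 9/12 = €45,218.2500
Total = €53,014.5000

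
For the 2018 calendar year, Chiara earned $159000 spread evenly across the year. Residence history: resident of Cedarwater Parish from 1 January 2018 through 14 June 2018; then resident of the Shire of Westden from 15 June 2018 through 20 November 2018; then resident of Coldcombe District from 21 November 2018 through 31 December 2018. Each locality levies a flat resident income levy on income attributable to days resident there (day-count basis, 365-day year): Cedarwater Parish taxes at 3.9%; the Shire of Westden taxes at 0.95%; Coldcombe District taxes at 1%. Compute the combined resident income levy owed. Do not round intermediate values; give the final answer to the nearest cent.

$3639.79

Cedarwater Parish, 1 January – 14 June 2018: 165 days → $159000 × 3.9% × 165/365 = $2803.1918
The Shire of Westden, 15 June – 20 November 2018: 159 days → $159000 × 0.95% × 159/365 = $657.9986
Coldcombe District, 21 November – 31 December 2018: 41 days → $159000 × 1% × 41/365 = $178.6027
Total = $3639.7932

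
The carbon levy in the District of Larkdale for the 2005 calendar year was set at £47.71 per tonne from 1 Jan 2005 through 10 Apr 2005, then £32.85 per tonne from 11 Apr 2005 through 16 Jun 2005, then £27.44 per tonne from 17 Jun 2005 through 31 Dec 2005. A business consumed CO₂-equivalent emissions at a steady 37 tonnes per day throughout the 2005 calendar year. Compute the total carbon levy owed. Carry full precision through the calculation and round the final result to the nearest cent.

£458,987.59

1 Jan – 10 Apr 2005: 100 days × 37 tonnes/day = 3,700 tonnes at £47.71/tonne → £176,527.00
11 Apr – 16 Jun 2005: 67 days × 37 tonnes/day = 2,479 tonnes at £32.85/tonne → £81,435.15
17 Jun – 31 Dec 2005: 198 days × 37 tonnes/day = 7,326 tonnes at £27.44/tonne → £201,025.44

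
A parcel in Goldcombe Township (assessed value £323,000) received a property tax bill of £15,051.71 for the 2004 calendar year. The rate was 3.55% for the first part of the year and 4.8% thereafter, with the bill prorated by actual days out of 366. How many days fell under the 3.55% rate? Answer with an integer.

Let d = days at the first rate; then 366 − d days at the second rate.
£323,000 × [3.55%·d + 4.8%·(366−d)] / 366 = £15,051.71
Solving gives d = 41, so the new rate took effect on 11 Feb 2004.

41 days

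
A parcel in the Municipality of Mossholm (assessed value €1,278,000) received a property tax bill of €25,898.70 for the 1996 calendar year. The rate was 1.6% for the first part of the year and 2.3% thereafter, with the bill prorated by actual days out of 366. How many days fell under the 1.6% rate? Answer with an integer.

143 days

Let d = days at the first rate; then 366 − d days at the second rate.
€1,278,000 × [1.6%·d + 2.3%·(366−d)] / 366 = €25,898.70
Solving gives d = 143, so the new rate took effect on 23 May 1996.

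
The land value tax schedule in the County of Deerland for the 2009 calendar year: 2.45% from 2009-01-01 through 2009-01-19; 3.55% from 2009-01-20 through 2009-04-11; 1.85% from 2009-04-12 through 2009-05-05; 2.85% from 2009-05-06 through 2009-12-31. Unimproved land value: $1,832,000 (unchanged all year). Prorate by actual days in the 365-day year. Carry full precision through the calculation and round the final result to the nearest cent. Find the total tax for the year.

2009-01-01 to 2009-01-19: 19 days at 2.45% → $1,832,000 × 2.45% × 19/365 = $2,336.4274
2009-01-20 to 2009-04-11: 82 days at 3.55% → $1,832,000 × 3.55% × 82/365 = $14,610.8274
2009-04-12 to 2009-05-05: 24 days at 1.85% → $1,832,000 × 1.85% × 24/365 = $2,228.5151
2009-05-06 to 2009-12-31: 240 days at 2.85% → $1,832,000 × 2.85% × 240/365 = $34,331.1781
Total = $53,506.9479

$53,506.95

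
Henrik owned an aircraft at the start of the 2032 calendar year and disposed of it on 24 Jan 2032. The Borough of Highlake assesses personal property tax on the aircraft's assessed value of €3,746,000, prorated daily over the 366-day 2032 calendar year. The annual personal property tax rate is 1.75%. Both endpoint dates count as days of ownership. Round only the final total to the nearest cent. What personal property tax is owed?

€4,298.69

Days held (1 Jan – 24 Jan 2032): 24 out of 366
Tax = €3,746,000 × 1.75% × 24/366 = €4,298.6885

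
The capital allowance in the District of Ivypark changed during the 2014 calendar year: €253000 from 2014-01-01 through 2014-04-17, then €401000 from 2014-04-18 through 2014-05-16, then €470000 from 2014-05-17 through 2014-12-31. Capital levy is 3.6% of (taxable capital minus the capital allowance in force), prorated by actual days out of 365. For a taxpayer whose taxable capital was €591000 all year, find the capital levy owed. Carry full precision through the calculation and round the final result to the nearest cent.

2014-01-01 to 2014-04-17: 107 days, exemption €253000 → (€591000 − €253000) × 3.6% × 107/365 = €3567.0575
2014-04-18 to 2014-05-16: 29 days, exemption €401000 → (€591000 − €401000) × 3.6% × 29/365 = €543.4521
2014-05-17 to 2014-12-31: 229 days, exemption €470000 → (€591000 − €470000) × 3.6% × 229/365 = €2732.9425
Total = €6843.4521

€6843.45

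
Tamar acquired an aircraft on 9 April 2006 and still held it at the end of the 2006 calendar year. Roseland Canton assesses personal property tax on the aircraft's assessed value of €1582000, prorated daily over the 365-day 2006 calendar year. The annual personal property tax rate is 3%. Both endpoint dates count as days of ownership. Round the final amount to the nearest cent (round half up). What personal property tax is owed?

Days held (9 April – 31 December 2006): 267 out of 365
Tax = €1582000 × 3% × 267/365 = €34717.3151

€34717.32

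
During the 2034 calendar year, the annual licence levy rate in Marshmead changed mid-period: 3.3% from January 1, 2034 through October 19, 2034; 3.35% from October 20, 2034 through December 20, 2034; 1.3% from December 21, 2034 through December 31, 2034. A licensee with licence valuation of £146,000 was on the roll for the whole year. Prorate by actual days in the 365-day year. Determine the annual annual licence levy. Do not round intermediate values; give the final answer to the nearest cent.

£4,742.40

January 1 – October 19, 2034: 292 days at 3.3% → £146,000 × 3.3% × 292/365 = £3,854.4000
October 20 – December 20, 2034: 62 days at 3.35% → £146,000 × 3.35% × 62/365 = £830.8000
December 21 – December 31, 2034: 11 days at 1.3% → £146,000 × 1.3% × 11/365 = £57.2000
Total = £4,742.4000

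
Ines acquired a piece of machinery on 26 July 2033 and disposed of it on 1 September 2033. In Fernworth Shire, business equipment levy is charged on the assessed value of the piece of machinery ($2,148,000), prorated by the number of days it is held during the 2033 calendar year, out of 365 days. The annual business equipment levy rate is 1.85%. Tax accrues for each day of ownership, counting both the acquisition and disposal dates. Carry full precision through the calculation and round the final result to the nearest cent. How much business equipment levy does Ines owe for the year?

$4,137.11

Days held (26 July – 1 September 2033): 38 out of 365
Tax = $2,148,000 × 1.85% × 38/365 = $4,137.1068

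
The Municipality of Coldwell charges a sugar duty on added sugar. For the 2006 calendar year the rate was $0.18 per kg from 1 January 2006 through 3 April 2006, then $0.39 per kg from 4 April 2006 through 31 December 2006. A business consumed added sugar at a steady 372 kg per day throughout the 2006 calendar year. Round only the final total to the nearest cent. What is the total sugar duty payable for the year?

1 January – 3 April 2006: 93 days × 372 kg/day = 34,596 kg at $0.18/kg → $6227.28
4 April – 31 December 2006: 272 days × 372 kg/day = 101,184 kg at $0.39/kg → $39461.76

$45689.04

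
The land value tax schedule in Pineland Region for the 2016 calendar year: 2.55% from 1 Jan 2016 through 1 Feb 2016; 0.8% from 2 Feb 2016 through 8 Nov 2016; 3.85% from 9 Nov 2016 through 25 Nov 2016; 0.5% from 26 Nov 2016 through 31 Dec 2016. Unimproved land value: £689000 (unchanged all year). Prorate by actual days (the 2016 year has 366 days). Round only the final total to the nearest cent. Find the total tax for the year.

1 Jan – 1 Feb 2016: 32 days at 2.55% → £689000 × 2.55% × 32/366 = £1536.1311
2 Feb – 8 Nov 2016: 281 days at 0.8% → £689000 × 0.8% × 281/366 = £4231.8907
9 Nov – 25 Nov 2016: 17 days at 3.85% → £689000 × 3.85% × 17/366 = £1232.1052
26 Nov – 31 Dec 2016: 36 days at 0.5% → £689000 × 0.5% × 36/366 = £338.8525
Total = £7338.9795

£7338.98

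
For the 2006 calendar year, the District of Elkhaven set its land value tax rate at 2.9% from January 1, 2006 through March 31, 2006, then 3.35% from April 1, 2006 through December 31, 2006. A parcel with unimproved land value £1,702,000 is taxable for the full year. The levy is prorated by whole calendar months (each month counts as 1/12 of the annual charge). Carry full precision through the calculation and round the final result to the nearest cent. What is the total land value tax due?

£55,102.25

January 1 – March 31, 2006: 3 months at 2.9% → £1,702,000 × 2.9% × 3/12 = £12,339.5000
April 1 – December 31, 2006: 9 months at 3.35% → £1,702,000 × 3.35% × 9/12 = £42,762.7500
Total = £55,102.2500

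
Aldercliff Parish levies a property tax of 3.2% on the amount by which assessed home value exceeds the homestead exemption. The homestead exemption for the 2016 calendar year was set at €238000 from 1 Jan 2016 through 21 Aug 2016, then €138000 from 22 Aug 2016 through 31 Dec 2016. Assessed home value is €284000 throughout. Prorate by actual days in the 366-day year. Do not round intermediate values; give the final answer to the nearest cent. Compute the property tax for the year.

€2626.10

1 Jan – 21 Aug 2016: 234 days, exemption €238000 → (€284000 − €238000) × 3.2% × 234/366 = €941.1148
22 Aug – 31 Dec 2016: 132 days, exemption €138000 → (€284000 − €138000) × 3.2% × 132/366 = €1684.9836
Total = €2626.0984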